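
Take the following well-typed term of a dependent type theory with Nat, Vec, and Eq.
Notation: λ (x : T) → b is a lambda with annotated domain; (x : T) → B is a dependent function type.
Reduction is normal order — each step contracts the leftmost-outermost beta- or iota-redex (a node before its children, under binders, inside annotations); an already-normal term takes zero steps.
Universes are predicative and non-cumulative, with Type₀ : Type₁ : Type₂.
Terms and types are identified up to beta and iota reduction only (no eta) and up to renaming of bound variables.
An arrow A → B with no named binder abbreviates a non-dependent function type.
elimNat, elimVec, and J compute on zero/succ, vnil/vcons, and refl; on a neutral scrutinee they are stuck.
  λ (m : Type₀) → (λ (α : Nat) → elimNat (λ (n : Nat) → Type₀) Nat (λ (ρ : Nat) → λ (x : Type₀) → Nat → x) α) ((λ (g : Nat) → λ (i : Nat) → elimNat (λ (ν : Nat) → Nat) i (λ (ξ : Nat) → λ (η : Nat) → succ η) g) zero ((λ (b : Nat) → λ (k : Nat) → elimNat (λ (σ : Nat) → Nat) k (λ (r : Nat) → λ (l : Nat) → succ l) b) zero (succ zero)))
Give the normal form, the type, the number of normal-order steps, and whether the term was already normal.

normal form:
  λ (m : Type₀) → Nat → Nat
the term's type:
  Type₀ → Type₀
reduction steps (normal order): 11
started in normal form: no
first contracted redex: a beta-redex


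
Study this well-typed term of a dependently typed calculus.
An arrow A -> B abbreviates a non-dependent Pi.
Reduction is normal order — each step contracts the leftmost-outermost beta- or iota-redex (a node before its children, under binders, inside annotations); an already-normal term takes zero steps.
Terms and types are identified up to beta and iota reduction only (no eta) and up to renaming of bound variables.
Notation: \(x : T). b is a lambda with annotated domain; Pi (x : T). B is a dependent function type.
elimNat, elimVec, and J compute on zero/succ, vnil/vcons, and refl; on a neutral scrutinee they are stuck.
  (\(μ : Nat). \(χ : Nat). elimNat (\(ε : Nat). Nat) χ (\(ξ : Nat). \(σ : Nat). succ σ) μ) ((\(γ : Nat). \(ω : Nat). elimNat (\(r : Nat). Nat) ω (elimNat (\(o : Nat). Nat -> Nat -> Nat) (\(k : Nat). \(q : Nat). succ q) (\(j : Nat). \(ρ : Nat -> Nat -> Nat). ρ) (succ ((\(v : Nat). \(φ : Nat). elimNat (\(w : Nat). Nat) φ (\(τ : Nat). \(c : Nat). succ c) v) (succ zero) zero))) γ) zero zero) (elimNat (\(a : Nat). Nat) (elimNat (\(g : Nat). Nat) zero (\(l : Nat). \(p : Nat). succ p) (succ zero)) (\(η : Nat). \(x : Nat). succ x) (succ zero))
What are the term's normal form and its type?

normal form:
  succ (succ zero)
type:
  Nat


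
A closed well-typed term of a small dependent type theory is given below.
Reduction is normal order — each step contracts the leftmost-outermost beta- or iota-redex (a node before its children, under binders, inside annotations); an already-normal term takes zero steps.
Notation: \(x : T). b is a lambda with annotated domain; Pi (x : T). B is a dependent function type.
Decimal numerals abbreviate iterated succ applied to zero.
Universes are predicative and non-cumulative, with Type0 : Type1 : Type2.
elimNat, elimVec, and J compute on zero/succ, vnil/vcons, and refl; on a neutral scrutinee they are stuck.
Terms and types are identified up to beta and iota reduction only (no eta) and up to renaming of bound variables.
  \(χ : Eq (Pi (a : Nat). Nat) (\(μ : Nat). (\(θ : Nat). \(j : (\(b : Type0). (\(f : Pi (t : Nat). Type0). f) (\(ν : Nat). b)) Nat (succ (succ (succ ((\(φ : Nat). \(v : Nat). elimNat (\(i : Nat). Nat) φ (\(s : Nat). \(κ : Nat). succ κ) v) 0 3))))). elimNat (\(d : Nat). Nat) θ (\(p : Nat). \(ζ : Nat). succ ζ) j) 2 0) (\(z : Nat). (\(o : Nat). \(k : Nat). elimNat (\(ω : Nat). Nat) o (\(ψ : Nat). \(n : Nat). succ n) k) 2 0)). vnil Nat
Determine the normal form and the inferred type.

reduced normal form:
  \(χ : Eq (Pi (a : Nat). Nat) (\(μ : Nat). 2) (\(θ : Nat). 2)). vnil Nat
the term's type:
  Pi (χ : Eq (Pi (a : Nat). Nat) (\(μ : Nat). 2) (\(θ : Nat). 2)). Vec Nat 0
observation: reduction starts at a beta-redex, and 6 normal-order steps reach the normal form.


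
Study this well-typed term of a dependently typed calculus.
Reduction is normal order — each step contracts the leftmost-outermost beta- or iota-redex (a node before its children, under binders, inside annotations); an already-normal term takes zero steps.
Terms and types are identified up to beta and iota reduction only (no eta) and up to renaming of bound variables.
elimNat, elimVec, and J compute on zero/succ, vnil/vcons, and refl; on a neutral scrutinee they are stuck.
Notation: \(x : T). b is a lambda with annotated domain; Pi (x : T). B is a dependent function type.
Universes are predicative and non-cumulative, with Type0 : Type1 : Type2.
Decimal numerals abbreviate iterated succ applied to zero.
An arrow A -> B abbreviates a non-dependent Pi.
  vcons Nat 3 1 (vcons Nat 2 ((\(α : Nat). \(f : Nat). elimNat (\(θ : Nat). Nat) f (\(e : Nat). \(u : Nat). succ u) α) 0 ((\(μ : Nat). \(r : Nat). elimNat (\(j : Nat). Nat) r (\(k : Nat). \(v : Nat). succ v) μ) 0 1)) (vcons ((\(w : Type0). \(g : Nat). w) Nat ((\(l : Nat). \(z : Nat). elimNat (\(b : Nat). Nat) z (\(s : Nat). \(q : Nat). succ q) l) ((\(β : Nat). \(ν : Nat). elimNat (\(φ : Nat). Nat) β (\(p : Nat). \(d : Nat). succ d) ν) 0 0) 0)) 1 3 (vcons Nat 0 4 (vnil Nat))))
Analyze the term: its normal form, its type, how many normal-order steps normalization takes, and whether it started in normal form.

reduced normal form:
  vcons Nat 3 1 (vcons Nat 2 1 (vcons Nat 1 3 (vcons Nat 0 4 (vnil Nat))))
inferred type:
  Vec Nat 4
normal-order step count: 8
already normal: no
first contracted redex: a beta-redex


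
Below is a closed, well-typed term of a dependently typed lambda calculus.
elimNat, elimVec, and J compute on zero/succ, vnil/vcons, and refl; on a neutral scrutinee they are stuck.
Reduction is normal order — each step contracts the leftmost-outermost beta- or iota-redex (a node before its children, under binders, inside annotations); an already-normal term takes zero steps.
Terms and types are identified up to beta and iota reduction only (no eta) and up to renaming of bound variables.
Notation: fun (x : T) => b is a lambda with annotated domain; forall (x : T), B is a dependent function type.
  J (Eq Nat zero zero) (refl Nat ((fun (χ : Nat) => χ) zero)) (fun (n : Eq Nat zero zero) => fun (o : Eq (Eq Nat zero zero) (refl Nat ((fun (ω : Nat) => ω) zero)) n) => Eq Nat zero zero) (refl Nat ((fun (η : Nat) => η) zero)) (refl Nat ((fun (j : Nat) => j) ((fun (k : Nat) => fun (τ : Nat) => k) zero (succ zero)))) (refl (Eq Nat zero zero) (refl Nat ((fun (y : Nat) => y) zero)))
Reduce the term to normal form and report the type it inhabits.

resulting normal form:
  refl Nat zero
the term's type:
  Eq Nat zero zero
observation: 2 normal-order steps separate the term from its normal form.


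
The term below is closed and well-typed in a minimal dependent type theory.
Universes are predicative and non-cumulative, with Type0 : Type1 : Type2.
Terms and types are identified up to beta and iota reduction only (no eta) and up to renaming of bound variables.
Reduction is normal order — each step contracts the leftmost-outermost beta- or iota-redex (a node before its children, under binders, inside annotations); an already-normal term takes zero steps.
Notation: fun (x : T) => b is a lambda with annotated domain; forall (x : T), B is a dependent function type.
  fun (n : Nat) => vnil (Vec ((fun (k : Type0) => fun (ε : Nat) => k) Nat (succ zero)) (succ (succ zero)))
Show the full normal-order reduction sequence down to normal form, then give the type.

normal-order reduction sequence:
  fun (n : Nat) => vnil (Vec ((fun (k : Type0) => fun (ε : Nat) => k) Nat (succ zero)) (succ (succ zero)))
  ~> fun (n : Nat) => vnil (Vec ((fun (k : Nat) => Nat) (succ zero)) (succ (succ zero)))
  ~> fun (n : Nat) => vnil (Vec Nat (succ (succ zero)))
type:
  forall (n : Nat), Vec (Vec Nat (succ (succ zero))) zero


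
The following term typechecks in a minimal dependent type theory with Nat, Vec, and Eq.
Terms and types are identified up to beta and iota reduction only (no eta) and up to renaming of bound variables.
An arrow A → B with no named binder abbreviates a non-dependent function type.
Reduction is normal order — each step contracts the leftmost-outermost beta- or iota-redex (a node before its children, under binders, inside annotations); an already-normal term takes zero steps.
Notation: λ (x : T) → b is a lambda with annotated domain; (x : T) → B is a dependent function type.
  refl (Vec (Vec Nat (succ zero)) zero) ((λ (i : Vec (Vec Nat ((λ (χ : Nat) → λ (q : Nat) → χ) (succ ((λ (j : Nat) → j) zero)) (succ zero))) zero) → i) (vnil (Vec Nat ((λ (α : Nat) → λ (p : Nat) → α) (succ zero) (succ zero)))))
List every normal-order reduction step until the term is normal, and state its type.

normal-order reduction:
  refl (Vec (Vec Nat (succ zero)) zero) ((λ (i : Vec (Vec Nat ((λ (χ : Nat) → λ (q : Nat) → χ) (succ ((λ (j : Nat) → j) zero)) (succ zero))) zero) → i) (vnil (Vec Nat ((λ (α : Nat) → λ (p : Nat) → α) (succ zero) (succ zero)))))
  ~> refl (Vec (Vec Nat (succ zero)) zero) (vnil (Vec Nat ((λ (i : Nat) → λ (χ : Nat) → i) (succ zero) (succ zero))))
  ~> refl (Vec (Vec Nat (succ zero)) zero) (vnil (Vec Nat ((λ (i : Nat) → succ zero) (succ zero))))
  ~> refl (Vec (Vec Nat (succ zero)) zero) (vnil (Vec Nat (succ zero)))
inferred type:
  Eq (Vec (Vec Nat (succ zero)) zero) (vnil (Vec Nat (succ zero))) (vnil (Vec Nat (succ zero)))


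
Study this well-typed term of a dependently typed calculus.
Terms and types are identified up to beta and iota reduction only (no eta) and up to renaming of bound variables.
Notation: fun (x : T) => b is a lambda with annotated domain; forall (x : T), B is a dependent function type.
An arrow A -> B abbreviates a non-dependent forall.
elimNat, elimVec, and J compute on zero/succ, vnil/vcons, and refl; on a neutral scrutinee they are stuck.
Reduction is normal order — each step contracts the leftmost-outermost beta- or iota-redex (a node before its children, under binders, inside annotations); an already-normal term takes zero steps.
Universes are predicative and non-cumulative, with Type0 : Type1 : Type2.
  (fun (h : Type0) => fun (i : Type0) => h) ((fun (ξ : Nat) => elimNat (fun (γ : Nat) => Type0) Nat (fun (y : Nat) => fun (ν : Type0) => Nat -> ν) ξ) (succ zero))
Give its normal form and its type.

normal form:
  fun (h : Type0) => Nat -> Nat
type:
  Type0 -> Type0
observation: normalization takes exactly 6 steps under the normal-order strategy.


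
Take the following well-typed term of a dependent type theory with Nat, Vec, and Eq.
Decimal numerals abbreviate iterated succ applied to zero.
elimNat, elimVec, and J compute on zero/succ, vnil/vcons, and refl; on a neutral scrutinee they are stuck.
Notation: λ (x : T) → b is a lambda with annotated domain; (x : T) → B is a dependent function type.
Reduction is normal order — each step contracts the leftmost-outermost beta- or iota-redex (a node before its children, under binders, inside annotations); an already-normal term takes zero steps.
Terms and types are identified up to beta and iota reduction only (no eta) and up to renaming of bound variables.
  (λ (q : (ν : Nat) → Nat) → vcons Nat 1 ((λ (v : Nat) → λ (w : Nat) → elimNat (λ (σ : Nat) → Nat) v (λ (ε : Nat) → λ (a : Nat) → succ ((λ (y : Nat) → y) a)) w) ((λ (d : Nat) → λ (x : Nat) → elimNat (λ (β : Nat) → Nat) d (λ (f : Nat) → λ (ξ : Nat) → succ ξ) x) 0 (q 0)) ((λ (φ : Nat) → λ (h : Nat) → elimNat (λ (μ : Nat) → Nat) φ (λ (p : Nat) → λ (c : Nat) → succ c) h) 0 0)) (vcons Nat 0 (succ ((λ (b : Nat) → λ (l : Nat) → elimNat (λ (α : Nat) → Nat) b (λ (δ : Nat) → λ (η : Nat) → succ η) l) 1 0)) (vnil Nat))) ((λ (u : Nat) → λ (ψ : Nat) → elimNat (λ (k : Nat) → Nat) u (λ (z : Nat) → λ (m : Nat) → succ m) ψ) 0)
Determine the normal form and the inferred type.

normal form:
  vcons Nat 1 0 (vcons Nat 0 2 (vnil Nat))
inferred type:
  Vec Nat 2


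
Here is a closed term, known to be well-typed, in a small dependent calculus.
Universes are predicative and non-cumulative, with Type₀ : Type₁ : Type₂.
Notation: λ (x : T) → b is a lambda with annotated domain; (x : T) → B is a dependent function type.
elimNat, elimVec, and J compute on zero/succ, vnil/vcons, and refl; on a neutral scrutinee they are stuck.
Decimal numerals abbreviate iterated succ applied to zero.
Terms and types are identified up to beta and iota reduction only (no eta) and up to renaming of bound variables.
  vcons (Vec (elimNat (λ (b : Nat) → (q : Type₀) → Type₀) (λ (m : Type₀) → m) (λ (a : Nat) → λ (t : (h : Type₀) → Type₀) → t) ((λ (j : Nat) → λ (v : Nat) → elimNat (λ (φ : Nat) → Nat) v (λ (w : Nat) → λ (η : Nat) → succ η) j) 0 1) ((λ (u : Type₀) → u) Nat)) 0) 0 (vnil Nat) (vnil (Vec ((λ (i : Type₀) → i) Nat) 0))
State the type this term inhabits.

type:
  Vec (Vec Nat 0) 1


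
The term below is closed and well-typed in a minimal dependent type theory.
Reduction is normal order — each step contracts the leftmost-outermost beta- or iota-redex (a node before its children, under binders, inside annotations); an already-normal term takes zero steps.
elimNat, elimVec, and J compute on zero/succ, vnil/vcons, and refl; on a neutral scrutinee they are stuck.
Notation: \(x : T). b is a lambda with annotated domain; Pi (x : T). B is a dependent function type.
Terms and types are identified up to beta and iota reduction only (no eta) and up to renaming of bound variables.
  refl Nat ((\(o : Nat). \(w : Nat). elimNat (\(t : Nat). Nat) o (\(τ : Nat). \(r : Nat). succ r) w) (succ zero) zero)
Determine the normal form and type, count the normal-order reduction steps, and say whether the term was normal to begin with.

reduced normal form:
  refl Nat (succ zero)
type:
  Eq Nat (succ zero) (succ zero)
steps to reach normal form (normal order): 3
term was already normal: no
first contracted redex: a beta-redex


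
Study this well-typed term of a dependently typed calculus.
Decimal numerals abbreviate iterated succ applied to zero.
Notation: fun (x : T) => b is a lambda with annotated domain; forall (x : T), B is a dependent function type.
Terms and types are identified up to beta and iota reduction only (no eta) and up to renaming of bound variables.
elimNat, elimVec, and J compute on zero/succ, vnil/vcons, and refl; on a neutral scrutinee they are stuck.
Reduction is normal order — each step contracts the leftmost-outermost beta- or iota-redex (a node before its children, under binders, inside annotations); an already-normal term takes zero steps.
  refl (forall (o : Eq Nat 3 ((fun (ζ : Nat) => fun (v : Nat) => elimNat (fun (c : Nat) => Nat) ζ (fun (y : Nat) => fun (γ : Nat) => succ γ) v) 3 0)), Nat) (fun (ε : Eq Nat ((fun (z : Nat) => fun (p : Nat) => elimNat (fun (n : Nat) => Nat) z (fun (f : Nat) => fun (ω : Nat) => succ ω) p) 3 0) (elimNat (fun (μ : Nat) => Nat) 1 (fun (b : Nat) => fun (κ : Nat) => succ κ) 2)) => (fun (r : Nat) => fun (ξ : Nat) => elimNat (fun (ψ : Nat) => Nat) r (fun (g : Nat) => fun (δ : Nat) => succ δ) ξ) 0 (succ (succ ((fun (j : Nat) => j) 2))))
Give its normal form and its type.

reduced normal form:
  refl (forall (o : Eq Nat 3 3), Nat) (fun (ζ : Eq Nat 3 3) => 4)
inferred type:
  Eq (forall (o : Eq Nat 3 3), Nat) (fun (ζ : Eq Nat 3 3) => 4) (fun (v : Eq Nat 3 3) => 4)
observation: normalization takes exactly 29 steps under the normal-order strategy.


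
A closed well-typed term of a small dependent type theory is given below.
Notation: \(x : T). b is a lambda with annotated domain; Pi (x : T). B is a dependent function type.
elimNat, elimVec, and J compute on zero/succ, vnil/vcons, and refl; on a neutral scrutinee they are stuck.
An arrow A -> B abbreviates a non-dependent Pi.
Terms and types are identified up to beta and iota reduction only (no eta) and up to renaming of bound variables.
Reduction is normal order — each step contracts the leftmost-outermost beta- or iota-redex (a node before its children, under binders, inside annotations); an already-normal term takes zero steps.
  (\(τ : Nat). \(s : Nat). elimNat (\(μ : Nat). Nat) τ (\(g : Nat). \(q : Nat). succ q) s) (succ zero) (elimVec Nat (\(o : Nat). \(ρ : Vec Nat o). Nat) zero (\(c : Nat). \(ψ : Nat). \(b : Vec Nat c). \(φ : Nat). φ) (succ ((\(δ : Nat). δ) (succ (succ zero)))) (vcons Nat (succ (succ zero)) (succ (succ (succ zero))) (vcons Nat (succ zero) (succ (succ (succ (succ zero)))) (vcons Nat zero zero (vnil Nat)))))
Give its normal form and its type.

reduced normal form:
  succ zero
inferred type:
  Nat


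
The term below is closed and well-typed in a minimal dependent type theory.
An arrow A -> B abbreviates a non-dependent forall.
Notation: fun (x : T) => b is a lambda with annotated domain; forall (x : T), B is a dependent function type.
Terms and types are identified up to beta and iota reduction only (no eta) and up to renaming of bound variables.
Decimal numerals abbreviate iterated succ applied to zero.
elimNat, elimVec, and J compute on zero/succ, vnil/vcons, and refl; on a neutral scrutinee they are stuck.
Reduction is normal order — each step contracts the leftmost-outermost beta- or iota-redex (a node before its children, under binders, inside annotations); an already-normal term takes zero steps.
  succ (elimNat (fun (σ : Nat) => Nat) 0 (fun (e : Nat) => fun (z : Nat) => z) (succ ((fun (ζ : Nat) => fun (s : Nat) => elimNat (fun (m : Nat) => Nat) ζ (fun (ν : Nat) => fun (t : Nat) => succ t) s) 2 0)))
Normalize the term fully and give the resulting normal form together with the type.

resulting normal form:
  1
inferred type:
  Nat
observation: normalization takes exactly 13 steps under the normal-order strategy.


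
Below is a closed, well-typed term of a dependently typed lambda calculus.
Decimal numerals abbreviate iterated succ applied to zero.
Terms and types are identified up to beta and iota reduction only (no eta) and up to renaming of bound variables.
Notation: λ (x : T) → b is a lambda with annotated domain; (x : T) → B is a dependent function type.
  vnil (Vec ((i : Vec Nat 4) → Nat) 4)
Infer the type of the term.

type:
  Vec (Vec ((i : Vec Nat 4) → Nat) 4) 0


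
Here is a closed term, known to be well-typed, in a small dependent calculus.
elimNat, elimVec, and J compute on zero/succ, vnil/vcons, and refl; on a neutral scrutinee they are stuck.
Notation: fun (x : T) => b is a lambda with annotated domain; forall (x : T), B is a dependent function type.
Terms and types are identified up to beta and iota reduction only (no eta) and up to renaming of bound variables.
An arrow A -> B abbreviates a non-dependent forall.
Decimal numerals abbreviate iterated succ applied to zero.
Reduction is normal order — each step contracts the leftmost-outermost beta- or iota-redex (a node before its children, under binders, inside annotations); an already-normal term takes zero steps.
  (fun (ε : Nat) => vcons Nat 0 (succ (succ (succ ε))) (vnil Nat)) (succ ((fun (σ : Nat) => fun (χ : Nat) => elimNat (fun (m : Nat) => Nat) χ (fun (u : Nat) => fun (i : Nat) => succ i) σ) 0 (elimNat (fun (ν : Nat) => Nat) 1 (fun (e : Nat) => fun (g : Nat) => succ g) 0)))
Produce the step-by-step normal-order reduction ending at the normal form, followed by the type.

normal-order reduction sequence:
  (fun (ε : Nat) => vcons Nat 0 (succ (succ (succ ε))) (vnil Nat)) (succ ((fun (σ : Nat) => fun (χ : Nat) => elimNat (fun (m : Nat) => Nat) χ (fun (u : Nat) => fun (i : Nat) => succ i) σ) 0 (elimNat (fun (ν : Nat) => Nat) 1 (fun (e : Nat) => fun (g : Nat) => succ g) 0)))
  ~> vcons Nat 0 (succ (succ (succ (succ ((fun (ε : Nat) => fun (σ : Nat) => elimNat (fun (χ : Nat) => Nat) σ (fun (m : Nat) => fun (u : Nat) => succ u) ε) 0 (elimNat (fun (i : Nat) => Nat) 1 (fun (ν : Nat) => fun (e : Nat) => succ e) 0)))))) (vnil Nat)
  ~> vcons Nat 0 (succ (succ (succ (succ ((fun (ε : Nat) => elimNat (fun (σ : Nat) => Nat) ε (fun (χ : Nat) => fun (m : Nat) => succ m) 0) (elimNat (fun (u : Nat) => Nat) 1 (fun (i : Nat) => fun (ν : Nat) => succ ν) 0)))))) (vnil Nat)
  ~> vcons Nat 0 (succ (succ (succ (succ (elimNat (fun (ε : Nat) => Nat) (elimNat (fun (σ : Nat) => Nat) 1 (fun (χ : Nat) => fun (m : Nat) => succ m) 0) (fun (u : Nat) => fun (i : Nat) => succ i) 0))))) (vnil Nat)
  ~> vcons Nat 0 (succ (succ (succ (succ (elimNat (fun (ε : Nat) => Nat) 1 (fun (σ : Nat) => fun (χ : Nat) => succ χ) 0))))) (vnil Nat)
  ~> vcons Nat 0 5 (vnil Nat)
the term's type:
  Vec Nat 1


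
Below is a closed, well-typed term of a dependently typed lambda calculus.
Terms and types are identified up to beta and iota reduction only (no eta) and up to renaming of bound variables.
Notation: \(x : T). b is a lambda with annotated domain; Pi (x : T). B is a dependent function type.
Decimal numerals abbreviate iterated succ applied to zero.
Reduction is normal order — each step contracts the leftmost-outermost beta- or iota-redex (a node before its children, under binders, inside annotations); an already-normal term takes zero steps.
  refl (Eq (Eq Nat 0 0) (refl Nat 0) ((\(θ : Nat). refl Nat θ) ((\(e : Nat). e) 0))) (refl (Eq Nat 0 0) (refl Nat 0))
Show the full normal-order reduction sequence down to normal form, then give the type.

normal-order reduction sequence:
  refl (Eq (Eq Nat 0 0) (refl Nat 0) ((\(θ : Nat). refl Nat θ) ((\(e : Nat). e) 0))) (refl (Eq Nat 0 0) (refl Nat 0))
  ~> refl (Eq (Eq Nat 0 0) (refl Nat 0) (refl Nat ((\(θ : Nat). θ) 0))) (refl (Eq Nat 0 0) (refl Nat 0))
  ~> refl (Eq (Eq Nat 0 0) (refl Nat 0) (refl Nat 0)) (refl (Eq Nat 0 0) (refl Nat 0))
type:
  Eq (Eq (Eq Nat 0 0) (refl Nat 0) (refl Nat 0)) (refl (Eq Nat 0 0) (refl Nat 0)) (refl (Eq Nat 0 0) (refl Nat 0))


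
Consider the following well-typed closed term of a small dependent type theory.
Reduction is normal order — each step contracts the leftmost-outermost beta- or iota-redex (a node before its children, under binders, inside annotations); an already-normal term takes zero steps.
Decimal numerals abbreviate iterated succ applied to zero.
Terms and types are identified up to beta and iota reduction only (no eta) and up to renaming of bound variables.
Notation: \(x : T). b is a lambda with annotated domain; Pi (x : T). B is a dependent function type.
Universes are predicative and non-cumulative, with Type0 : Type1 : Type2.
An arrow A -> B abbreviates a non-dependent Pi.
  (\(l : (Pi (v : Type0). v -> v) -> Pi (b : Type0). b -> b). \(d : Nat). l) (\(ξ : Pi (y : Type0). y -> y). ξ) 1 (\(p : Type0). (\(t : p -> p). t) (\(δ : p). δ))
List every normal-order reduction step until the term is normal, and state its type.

reduction (normal order):
  (\(l : (Pi (v : Type0). v -> v) -> Pi (b : Type0). b -> b). \(d : Nat). l) (\(ξ : Pi (y : Type0). y -> y). ξ) 1 (\(p : Type0). (\(t : p -> p). t) (\(δ : p). δ))
  ~> (\(l : Nat). \(v : Pi (b : Type0). b -> b). v) 1 (\(d : Type0). (\(ξ : d -> d). ξ) (\(y : d). y))
  ~> (\(l : Pi (v : Type0). v -> v). l) (\(b : Type0). (\(d : b -> b). d) (\(ξ : b). ξ))
  ~> \(l : Type0). (\(v : l -> l). v) (\(b : l). b)
  ~> \(l : Type0). \(v : l). v
type:
  Pi (l : Type0). l -> l


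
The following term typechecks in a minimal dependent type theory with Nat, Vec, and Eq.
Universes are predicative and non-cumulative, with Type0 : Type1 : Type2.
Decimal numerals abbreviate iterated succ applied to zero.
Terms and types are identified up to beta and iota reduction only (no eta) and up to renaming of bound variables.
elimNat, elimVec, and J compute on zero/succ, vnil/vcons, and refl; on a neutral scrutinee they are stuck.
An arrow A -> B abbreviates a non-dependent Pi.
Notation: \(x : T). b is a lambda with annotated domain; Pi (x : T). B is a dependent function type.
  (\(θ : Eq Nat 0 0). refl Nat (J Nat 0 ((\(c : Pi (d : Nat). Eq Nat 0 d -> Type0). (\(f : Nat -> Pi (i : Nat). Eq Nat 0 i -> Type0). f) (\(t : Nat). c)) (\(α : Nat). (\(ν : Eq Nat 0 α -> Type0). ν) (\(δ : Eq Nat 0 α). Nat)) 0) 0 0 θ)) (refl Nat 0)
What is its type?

the term's type:
  Eq Nat 0 0


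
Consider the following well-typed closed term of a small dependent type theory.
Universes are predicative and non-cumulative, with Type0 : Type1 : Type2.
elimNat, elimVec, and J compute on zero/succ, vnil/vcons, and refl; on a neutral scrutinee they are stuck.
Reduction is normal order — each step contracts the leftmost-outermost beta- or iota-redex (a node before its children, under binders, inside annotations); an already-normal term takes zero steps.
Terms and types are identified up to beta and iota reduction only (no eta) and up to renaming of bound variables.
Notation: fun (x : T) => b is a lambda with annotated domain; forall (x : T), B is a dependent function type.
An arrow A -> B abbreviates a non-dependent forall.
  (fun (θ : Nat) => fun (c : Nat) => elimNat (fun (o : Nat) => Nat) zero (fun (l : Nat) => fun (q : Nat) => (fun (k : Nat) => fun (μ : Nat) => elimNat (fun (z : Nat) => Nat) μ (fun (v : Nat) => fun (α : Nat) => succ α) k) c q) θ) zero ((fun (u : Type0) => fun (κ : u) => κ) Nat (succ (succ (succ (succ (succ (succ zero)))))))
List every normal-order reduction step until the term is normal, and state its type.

normal-order reduction:
  (fun (θ : Nat) => fun (c : Nat) => elimNat (fun (o : Nat) => Nat) zero (fun (l : Nat) => fun (q : Nat) => (fun (k : Nat) => fun (μ : Nat) => elimNat (fun (z : Nat) => Nat) μ (fun (v : Nat) => fun (α : Nat) => succ α) k) c q) θ) zero ((fun (u : Type0) => fun (κ : u) => κ) Nat (succ (succ (succ (succ (succ (succ zero)))))))
  ~> (fun (θ : Nat) => elimNat (fun (c : Nat) => Nat) zero (fun (o : Nat) => fun (l : Nat) => (fun (q : Nat) => fun (k : Nat) => elimNat (fun (μ : Nat) => Nat) k (fun (z : Nat) => fun (v : Nat) => succ v) q) θ l) zero) ((fun (α : Type0) => fun (u : α) => u) Nat (succ (succ (succ (succ (succ (succ zero)))))))
  ~> elimNat (fun (θ : Nat) => Nat) zero (fun (c : Nat) => fun (o : Nat) => (fun (l : Nat) => fun (q : Nat) => elimNat (fun (k : Nat) => Nat) q (fun (μ : Nat) => fun (z : Nat) => succ z) l) ((fun (v : Type0) => fun (α : v) => α) Nat (succ (succ (succ (succ (succ (succ zero))))))) o) zero
  ~> zero
type:
  Nat


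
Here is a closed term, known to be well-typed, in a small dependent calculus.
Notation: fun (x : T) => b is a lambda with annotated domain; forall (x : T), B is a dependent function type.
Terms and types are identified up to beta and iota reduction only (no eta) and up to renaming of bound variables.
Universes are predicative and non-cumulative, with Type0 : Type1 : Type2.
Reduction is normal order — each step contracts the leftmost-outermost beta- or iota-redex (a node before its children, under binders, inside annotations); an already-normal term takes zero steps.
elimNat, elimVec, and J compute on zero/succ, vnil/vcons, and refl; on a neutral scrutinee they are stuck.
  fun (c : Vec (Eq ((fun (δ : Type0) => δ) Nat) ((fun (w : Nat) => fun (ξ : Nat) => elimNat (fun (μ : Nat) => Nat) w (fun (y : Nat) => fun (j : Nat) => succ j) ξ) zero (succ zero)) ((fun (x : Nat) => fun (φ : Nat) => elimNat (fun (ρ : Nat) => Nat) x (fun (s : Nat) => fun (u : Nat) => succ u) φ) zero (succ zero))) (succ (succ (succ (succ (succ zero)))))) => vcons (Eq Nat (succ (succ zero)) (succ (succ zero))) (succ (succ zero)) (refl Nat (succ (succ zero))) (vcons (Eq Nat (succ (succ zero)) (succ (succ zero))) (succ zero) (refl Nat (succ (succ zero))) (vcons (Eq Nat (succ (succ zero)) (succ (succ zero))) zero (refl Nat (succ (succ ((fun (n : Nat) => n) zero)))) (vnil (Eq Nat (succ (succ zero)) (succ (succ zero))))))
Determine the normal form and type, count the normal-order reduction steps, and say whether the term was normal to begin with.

normal form:
  fun (c : Vec (Eq Nat (succ zero) (succ zero)) (succ (succ (succ (succ (succ zero)))))) => vcons (Eq Nat (succ (succ zero)) (succ (succ zero))) (succ (succ zero)) (refl Nat (succ (succ zero))) (vcons (Eq Nat (succ (succ zero)) (succ (succ zero))) (succ zero) (refl Nat (succ (succ zero))) (vcons (Eq Nat (succ (succ zero)) (succ (succ zero))) zero (refl Nat (succ (succ zero))) (vnil (Eq Nat (succ (succ zero)) (succ (succ zero))))))
the term's type:
  forall (c : Vec (Eq Nat (succ zero) (succ zero)) (succ (succ (succ (succ (succ zero)))))), Vec (Eq Nat (succ (succ zero)) (succ (succ zero))) (succ (succ (succ zero)))
normal-order step count: 14
term was already normal: no
first redex: a beta-redex


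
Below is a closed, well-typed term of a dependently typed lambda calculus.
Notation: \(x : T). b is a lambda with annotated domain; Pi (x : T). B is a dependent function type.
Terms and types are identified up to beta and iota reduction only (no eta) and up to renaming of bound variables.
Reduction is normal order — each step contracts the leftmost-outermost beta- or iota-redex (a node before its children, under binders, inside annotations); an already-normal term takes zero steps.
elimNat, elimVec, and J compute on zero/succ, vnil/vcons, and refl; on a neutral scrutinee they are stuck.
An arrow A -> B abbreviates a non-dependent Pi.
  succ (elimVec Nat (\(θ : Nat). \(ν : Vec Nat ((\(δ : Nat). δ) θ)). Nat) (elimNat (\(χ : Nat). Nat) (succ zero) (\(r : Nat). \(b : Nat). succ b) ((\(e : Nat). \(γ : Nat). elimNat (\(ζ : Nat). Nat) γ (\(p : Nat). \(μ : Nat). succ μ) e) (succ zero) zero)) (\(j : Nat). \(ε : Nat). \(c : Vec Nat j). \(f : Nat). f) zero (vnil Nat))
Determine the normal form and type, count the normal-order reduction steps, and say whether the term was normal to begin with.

normal form:
  succ (succ (succ zero))
inferred type:
  Nat
normal-order step count: 11
started in normal form: no
first contracted redex: an elimVec iota-redex


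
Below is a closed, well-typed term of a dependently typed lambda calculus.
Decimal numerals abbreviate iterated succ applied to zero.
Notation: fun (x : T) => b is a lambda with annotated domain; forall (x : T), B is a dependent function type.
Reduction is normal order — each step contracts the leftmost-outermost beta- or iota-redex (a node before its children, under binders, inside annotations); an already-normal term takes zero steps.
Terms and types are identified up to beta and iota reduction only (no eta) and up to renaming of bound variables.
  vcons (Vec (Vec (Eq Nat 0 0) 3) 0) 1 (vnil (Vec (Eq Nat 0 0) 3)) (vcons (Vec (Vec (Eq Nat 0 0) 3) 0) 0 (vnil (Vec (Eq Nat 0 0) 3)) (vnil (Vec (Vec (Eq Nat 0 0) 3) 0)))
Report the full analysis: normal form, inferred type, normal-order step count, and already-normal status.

resulting normal form:
  vcons (Vec (Vec (Eq Nat 0 0) 3) 0) 1 (vnil (Vec (Eq Nat 0 0) 3)) (vcons (Vec (Vec (Eq Nat 0 0) 3) 0) 0 (vnil (Vec (Eq Nat 0 0) 3)) (vnil (Vec (Vec (Eq Nat 0 0) 3) 0)))
inferred type:
  Vec (Vec (Vec (Eq Nat 0 0) 3) 0) 2
reduction steps (normal order): 0
term was already normal: yes


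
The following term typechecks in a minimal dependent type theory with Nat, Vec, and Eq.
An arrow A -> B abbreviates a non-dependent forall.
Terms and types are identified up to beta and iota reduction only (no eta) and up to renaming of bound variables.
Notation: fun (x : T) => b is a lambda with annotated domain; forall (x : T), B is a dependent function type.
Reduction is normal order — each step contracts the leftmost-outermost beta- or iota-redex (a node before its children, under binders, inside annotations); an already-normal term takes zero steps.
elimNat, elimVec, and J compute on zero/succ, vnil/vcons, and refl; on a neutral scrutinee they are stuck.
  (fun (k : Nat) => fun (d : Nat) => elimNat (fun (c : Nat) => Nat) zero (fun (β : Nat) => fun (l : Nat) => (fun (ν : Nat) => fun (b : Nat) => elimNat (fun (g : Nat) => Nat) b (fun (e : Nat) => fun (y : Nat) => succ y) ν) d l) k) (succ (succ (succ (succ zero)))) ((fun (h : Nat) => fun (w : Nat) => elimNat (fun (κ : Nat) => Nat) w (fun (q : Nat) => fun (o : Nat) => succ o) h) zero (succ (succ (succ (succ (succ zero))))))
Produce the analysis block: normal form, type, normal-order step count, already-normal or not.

reduced normal form:
  succ (succ (succ (succ (succ (succ (succ (succ (succ (succ (succ (succ (succ (succ (succ (succ (succ (succ (succ (succ zero)))))))))))))))))))
type:
  Nat
normal-order step count: 99
term was already normal: no
first redex: a beta-redex


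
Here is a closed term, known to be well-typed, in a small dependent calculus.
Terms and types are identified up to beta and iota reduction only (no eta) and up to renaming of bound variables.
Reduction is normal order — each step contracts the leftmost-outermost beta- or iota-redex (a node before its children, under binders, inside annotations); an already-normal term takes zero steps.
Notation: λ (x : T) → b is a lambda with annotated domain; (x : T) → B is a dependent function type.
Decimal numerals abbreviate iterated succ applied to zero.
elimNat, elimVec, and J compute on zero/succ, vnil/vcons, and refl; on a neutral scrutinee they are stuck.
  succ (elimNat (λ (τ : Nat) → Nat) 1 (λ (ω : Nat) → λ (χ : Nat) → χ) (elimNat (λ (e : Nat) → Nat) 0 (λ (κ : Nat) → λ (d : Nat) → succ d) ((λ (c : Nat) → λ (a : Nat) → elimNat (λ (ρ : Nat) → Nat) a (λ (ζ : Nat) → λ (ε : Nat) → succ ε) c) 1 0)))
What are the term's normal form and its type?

reduced normal form:
  2
the term's type:
  Nat
observation: 14 normal-order steps normalize the term, beginning with a beta-redex.


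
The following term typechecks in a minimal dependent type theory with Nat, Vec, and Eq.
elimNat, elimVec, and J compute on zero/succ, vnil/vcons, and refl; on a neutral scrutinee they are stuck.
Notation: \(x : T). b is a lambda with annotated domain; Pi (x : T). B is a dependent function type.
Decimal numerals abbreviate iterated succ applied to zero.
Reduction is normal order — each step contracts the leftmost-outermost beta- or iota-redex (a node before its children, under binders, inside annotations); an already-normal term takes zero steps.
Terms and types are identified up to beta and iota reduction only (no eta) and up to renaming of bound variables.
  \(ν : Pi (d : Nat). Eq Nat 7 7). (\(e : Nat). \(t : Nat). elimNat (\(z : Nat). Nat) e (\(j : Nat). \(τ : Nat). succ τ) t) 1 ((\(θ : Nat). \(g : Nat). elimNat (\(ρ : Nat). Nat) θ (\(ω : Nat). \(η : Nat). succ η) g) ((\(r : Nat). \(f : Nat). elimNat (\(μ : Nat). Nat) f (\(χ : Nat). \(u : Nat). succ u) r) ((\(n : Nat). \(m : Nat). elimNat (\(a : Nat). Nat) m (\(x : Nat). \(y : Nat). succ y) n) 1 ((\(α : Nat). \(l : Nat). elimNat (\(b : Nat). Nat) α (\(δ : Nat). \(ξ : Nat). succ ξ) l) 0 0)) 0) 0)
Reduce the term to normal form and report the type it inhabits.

resulting normal form:
  \(ν : Pi (d : Nat). Eq Nat 7 7). 2
type:
  Pi (ν : Pi (d : Nat). Eq Nat 7 7). Nat
observation: reduction starts at a beta-redex, and 24 normal-order steps reach the normal form.


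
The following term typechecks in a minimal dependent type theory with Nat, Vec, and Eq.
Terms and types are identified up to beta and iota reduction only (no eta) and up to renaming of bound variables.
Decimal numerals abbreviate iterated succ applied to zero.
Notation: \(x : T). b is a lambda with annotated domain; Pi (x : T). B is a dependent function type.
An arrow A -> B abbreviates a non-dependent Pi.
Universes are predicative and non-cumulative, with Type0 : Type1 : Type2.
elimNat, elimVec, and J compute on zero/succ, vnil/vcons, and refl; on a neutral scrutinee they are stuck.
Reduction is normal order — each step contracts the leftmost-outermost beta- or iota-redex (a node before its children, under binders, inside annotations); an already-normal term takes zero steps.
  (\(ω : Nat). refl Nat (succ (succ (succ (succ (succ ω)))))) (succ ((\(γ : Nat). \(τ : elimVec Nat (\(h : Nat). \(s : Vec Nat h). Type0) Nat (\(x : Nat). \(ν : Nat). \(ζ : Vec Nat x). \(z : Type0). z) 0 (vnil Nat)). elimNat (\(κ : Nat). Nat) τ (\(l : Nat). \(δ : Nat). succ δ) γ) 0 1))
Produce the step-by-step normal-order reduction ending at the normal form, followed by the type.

normal-order reduction sequence:
  (\(ω : Nat). refl Nat (succ (succ (succ (succ (succ ω)))))) (succ ((\(γ : Nat). \(τ : elimVec Nat (\(h : Nat). \(s : Vec Nat h). Type0) Nat (\(x : Nat). \(ν : Nat). \(ζ : Vec Nat x). \(z : Type0). z) 0 (vnil Nat)). elimNat (\(κ : Nat). Nat) τ (\(l : Nat). \(δ : Nat). succ δ) γ) 0 1))
  ~> refl Nat (succ (succ (succ (succ (succ (succ ((\(ω : Nat). \(γ : elimVec Nat (\(τ : Nat). \(h : Vec Nat τ). Type0) Nat (\(s : Nat). \(x : Nat). \(ν : Vec Nat s). \(ζ : Type0). ζ) 0 (vnil Nat)). elimNat (\(z : Nat). Nat) γ (\(κ : Nat). \(l : Nat). succ l) ω) 0 1)))))))
  ~> refl Nat (succ (succ (succ (succ (succ (succ ((\(ω : elimVec Nat (\(γ : Nat). \(τ : Vec Nat γ). Type0) Nat (\(h : Nat). \(s : Nat). \(x : Vec Nat h). \(ν : Type0). ν) 0 (vnil Nat)). elimNat (\(ζ : Nat). Nat) ω (\(z : Nat). \(κ : Nat). succ κ) 0) 1)))))))
  ~> refl Nat (succ (succ (succ (succ (succ (succ (elimNat (\(ω : Nat). Nat) 1 (\(γ : Nat). \(τ : Nat). succ τ) 0)))))))
  ~> refl Nat 7
inferred type:
  Eq Nat 7 7


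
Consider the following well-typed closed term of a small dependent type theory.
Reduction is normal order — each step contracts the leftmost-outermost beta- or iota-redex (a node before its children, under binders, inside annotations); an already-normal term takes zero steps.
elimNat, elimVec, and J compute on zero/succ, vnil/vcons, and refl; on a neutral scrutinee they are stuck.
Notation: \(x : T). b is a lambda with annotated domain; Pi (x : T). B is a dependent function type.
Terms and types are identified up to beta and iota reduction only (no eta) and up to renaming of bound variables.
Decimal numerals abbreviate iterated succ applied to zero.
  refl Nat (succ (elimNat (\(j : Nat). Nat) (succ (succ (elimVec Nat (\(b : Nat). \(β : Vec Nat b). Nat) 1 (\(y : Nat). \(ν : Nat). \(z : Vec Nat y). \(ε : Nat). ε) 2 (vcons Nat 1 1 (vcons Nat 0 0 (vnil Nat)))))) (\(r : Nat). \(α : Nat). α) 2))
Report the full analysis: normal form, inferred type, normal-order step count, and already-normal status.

reduced normal form:
  refl Nat 4
type:
  Eq Nat 4 4
steps to reach normal form (normal order): 18
already normal: no
first contracted redex: an elimNat iota-redex


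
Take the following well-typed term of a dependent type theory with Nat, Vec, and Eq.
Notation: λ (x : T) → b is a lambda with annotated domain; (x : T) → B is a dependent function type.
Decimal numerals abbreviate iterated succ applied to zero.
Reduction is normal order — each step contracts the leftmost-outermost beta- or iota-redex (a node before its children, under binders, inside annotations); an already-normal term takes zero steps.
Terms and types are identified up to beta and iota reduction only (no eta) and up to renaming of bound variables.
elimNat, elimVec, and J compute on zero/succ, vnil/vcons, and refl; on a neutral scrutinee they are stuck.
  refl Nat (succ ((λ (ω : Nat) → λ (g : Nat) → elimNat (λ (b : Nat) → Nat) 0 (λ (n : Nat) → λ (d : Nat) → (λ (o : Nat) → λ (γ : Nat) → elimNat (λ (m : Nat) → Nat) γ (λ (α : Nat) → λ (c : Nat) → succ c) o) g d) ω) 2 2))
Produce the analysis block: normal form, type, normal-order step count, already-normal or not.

resulting normal form:
  refl Nat 5
type:
  Eq Nat 5 5
reduction steps (normal order): 27
already normal: no
first contracted redex: a beta-redex


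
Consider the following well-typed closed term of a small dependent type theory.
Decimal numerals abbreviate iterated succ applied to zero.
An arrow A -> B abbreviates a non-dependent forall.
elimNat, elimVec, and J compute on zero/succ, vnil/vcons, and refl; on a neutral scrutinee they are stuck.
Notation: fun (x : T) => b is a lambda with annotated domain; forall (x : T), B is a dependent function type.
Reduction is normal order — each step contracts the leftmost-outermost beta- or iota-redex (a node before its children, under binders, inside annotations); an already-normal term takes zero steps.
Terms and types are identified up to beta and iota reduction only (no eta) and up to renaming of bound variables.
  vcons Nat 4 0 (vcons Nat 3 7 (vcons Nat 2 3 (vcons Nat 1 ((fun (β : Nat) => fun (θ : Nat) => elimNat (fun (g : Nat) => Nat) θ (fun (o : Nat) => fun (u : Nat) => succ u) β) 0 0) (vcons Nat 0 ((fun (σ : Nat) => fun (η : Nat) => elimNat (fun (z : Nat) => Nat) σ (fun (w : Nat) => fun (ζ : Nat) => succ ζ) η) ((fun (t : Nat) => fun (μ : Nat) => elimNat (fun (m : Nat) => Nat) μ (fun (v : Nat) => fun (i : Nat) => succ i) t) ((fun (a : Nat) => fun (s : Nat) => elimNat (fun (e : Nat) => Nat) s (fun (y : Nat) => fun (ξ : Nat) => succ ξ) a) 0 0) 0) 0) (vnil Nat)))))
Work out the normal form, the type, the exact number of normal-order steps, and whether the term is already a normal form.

resulting normal form:
  vcons Nat 4 0 (vcons Nat 3 7 (vcons Nat 2 3 (vcons Nat 1 0 (vcons Nat 0 0 (vnil Nat)))))
the term's type:
  Vec Nat 5
reduction steps (normal order): 12
started in normal form: no
first contracted redex: a beta-redex
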